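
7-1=6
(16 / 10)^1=8 / 5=1.60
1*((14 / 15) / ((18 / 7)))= 0.36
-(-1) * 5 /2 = 5 /2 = 2.50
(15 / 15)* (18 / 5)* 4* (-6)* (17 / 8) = -918 / 5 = -183.60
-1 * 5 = -5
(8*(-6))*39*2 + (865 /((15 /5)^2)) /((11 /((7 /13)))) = -4812473 /1287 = -3739.30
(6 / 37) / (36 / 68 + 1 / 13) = 663 / 2479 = 0.27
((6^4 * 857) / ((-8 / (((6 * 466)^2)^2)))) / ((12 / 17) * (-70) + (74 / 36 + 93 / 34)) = 1298183053596322816512 / 6827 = 190154248366240342.25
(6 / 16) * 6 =9 / 4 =2.25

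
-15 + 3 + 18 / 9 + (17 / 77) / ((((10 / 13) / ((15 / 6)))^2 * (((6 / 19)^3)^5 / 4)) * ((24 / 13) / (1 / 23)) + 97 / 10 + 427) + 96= 964515014467842052011575048692 / 11215224935682647256664632037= 86.00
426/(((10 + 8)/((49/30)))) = 3479/90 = 38.66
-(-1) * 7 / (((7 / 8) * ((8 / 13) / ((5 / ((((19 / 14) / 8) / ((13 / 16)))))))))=5915 / 19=311.32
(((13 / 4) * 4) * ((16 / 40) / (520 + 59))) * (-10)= -52 / 579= -0.09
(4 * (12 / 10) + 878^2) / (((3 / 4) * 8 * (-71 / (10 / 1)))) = -3854444 / 213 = -18095.98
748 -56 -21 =671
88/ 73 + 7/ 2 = 687/ 146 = 4.71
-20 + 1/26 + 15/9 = -1427/78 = -18.29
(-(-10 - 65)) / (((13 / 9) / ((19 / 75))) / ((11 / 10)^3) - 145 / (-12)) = 4.58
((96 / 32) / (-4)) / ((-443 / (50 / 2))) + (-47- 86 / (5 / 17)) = -3006709 / 8860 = -339.36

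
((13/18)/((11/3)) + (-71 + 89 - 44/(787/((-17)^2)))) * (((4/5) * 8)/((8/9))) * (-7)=-4449102/43285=-102.79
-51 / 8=-6.38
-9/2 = -4.50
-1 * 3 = -3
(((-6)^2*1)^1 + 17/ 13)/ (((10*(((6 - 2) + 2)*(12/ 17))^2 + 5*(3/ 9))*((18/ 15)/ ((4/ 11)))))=280330/ 4489199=0.06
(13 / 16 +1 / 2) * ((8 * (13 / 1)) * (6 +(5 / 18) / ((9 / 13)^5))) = 749271887 / 708588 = 1057.42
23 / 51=0.45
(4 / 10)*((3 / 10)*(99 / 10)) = 297 / 250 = 1.19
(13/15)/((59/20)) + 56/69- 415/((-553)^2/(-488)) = 733533140/414982813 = 1.77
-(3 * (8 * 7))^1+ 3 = -165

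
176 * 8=1408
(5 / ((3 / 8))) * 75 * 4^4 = 256000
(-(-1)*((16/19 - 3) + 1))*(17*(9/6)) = -561/19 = -29.53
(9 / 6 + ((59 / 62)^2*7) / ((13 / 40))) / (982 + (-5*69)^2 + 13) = 0.00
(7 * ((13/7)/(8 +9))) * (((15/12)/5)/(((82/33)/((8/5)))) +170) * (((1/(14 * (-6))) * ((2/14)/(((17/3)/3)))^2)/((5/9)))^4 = 1581183503381079/53838210514575589928621600000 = 0.00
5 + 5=10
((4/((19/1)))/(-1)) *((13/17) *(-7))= 364/323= 1.13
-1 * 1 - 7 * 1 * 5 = -36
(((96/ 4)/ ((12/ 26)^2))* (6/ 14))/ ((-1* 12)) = -169/ 42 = -4.02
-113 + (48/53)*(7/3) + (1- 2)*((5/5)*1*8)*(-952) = 397771/53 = 7505.11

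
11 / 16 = 0.69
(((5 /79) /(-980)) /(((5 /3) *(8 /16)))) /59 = -3 /2283890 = -0.00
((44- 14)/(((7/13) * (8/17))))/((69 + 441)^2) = 13/28560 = 0.00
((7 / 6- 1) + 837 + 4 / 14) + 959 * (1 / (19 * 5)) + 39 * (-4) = 2759273 / 3990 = 691.55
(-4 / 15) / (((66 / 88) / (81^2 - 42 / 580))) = -2332.77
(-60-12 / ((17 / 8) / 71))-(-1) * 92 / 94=-367510 / 799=-459.96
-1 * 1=-1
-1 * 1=-1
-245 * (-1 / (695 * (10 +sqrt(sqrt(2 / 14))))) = -4900 * 7^(3 / 4) / 9729861-49 * 7^(1 / 4) / 9729861 +490 * sqrt(7) / 9729861 +343000 / 9729861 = 0.03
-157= -157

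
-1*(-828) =828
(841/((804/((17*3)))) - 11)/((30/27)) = 102141/2680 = 38.11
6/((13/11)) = 66/13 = 5.08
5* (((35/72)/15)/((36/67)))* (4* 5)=11725/1944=6.03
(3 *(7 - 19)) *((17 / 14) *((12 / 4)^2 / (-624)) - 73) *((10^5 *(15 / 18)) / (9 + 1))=1993378125 / 91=21905254.12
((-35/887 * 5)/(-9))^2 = 30625/63728289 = 0.00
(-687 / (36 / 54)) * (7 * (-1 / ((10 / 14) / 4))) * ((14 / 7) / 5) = 403956 / 25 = 16158.24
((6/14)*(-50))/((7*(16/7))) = -75/56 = -1.34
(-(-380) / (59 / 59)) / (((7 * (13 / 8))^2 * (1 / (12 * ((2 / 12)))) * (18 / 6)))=48640 / 24843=1.96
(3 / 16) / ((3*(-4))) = -1 / 64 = -0.02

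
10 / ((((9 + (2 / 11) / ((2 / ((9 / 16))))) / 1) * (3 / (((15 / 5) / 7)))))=1760 / 11151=0.16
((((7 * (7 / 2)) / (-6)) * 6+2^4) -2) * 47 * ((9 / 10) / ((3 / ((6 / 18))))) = -987 / 20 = -49.35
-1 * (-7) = 7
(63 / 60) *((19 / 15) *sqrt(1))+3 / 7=1231 / 700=1.76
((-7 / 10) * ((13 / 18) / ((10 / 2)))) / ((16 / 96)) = -91 / 150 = -0.61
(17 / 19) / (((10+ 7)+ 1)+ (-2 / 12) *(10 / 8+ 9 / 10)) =2040 / 40223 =0.05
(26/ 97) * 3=78/ 97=0.80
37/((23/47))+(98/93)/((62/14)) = 5029315/66309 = 75.85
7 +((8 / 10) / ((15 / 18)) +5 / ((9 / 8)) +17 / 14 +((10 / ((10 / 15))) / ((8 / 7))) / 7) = 15.49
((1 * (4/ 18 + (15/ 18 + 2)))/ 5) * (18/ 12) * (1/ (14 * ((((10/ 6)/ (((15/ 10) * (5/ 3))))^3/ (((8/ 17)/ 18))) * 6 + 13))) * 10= 55/ 6804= 0.01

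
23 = 23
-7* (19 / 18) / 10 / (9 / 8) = -266 / 405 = -0.66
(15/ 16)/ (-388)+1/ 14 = 2999/ 43456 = 0.07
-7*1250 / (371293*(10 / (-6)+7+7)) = -26250 / 13737841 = -0.00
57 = 57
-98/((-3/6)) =196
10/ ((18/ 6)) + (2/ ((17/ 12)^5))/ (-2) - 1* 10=-29143636/ 4259571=-6.84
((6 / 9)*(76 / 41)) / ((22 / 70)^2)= 12.51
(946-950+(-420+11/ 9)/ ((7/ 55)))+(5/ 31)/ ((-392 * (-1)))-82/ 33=-3966306409/ 1203048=-3296.88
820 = 820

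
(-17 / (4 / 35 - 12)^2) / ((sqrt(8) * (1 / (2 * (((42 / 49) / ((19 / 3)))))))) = -26775 * sqrt(2) / 3288064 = -0.01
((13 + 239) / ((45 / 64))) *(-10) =-3584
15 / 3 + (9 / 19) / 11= 1054 / 209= 5.04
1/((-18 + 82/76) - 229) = -38/9345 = -0.00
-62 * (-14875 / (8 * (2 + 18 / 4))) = 461125 / 26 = 17735.58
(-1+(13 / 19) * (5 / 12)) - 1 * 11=-2671 / 228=-11.71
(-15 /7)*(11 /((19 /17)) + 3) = -3660 /133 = -27.52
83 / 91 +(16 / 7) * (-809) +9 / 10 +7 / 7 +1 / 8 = -960027 / 520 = -1846.21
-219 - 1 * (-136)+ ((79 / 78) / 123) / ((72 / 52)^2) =-19845269 / 239112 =-83.00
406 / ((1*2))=203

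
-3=-3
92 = 92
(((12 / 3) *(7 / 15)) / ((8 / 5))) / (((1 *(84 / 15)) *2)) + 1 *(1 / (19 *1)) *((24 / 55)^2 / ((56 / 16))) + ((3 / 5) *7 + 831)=16131115241 / 19311600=835.31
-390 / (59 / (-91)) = 35490 / 59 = 601.53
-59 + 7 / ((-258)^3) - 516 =-9874769407 / 17173512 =-575.00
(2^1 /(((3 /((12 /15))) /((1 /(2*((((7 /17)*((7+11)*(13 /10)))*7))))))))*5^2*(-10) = -17000 /17199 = -0.99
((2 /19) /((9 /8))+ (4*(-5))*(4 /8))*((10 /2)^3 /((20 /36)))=-42350 /19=-2228.95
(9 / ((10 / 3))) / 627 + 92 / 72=12058 / 9405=1.28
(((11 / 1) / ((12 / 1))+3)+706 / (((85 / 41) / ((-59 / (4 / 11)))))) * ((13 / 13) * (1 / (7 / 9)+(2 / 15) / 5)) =-38827814363 / 535500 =-72507.59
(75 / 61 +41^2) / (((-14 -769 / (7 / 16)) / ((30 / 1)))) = -3591560 / 126087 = -28.48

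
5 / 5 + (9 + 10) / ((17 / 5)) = 112 / 17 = 6.59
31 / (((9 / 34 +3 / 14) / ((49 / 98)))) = 3689 / 114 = 32.36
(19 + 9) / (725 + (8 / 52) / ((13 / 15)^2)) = 0.04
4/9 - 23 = -203/9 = -22.56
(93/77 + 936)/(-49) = -72165/3773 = -19.13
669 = 669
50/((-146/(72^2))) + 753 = -74631/73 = -1022.34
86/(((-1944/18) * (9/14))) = -301/243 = -1.24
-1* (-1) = 1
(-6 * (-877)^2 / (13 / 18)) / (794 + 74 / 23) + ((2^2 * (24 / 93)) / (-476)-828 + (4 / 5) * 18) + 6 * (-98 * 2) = -3665596255003 / 366391480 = -10004.59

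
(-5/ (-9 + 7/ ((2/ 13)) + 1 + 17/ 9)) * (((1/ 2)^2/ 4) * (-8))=45/ 709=0.06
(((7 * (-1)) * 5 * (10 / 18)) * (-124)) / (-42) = -57.41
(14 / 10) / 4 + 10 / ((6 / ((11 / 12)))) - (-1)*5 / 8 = 901 / 360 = 2.50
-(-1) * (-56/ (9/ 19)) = -1064/ 9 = -118.22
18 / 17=1.06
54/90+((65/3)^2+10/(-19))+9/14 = 470.16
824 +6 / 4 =825.50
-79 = -79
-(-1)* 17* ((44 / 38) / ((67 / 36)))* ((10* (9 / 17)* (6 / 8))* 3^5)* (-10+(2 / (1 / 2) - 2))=-81638.84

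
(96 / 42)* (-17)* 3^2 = -2448 / 7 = -349.71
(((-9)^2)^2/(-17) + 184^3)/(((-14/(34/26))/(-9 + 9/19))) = 8577495567/1729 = 4960957.53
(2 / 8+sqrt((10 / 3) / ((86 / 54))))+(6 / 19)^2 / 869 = 313853 / 1254836+3 * sqrt(430) / 43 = 1.70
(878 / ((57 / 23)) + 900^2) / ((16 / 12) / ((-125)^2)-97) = -8354.18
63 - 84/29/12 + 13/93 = 169637/2697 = 62.90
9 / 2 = 4.50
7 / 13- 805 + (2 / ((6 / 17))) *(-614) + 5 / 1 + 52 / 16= -666985 / 156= -4275.54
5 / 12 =0.42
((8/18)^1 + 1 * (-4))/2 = -16/9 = -1.78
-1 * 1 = -1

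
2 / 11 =0.18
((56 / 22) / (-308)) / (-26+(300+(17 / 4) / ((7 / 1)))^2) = -784 / 8569886105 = -0.00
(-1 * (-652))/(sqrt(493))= 29.36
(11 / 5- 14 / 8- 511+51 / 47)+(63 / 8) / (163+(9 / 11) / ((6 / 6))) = -1725781933 / 3387760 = -509.42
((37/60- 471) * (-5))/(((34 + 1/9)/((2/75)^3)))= 56446/43171875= 0.00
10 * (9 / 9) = 10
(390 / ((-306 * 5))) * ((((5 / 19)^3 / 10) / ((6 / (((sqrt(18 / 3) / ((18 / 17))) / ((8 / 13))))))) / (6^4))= -4225 * sqrt(6) / 46081944576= -0.00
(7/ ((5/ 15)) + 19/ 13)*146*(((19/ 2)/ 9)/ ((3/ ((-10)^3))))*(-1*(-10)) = -4050040000/ 351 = -11538575.50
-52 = -52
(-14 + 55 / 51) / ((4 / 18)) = -1977 / 34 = -58.15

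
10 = 10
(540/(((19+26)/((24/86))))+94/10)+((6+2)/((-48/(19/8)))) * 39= -9249/3440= -2.69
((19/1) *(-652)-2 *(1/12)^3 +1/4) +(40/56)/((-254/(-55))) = -9514863313/768096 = -12387.60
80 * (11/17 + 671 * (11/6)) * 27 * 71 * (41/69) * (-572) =-25084877394720/391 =-64155696661.69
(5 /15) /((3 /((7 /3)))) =7 /27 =0.26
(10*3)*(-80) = -2400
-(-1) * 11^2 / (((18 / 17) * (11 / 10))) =935 / 9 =103.89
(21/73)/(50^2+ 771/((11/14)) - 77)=0.00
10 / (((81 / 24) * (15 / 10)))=160 / 81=1.98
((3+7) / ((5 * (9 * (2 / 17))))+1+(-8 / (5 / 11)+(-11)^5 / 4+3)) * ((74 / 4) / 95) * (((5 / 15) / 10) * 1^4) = -268227911 / 1026000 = -261.43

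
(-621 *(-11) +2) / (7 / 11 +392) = 75163 / 4319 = 17.40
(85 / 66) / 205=17 / 2706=0.01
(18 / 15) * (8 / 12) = 4 / 5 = 0.80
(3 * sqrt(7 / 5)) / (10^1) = 3 * sqrt(35) / 50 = 0.35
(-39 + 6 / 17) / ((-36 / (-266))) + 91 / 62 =-149716 / 527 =-284.09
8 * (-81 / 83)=-648 / 83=-7.81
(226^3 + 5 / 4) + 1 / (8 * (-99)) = 9142196381 / 792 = 11543177.25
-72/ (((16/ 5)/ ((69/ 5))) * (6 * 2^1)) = -207/ 8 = -25.88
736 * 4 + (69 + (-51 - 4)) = 2958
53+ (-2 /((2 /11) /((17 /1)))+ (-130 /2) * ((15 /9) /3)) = -1531 /9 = -170.11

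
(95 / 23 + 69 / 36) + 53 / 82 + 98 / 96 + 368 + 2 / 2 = 5683865 / 15088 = 376.71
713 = 713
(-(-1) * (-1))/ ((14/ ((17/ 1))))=-17/ 14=-1.21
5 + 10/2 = 10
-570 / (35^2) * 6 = -684 / 245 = -2.79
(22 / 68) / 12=11 / 408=0.03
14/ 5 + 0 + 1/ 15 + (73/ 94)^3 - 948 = -11769354113/ 12458760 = -944.66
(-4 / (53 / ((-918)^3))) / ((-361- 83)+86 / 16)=-133112.48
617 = 617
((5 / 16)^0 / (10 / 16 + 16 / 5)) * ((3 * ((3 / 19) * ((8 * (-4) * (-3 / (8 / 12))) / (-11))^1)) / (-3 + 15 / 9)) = 4320 / 3553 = 1.22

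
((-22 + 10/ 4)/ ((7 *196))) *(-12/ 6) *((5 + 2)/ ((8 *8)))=39/ 12544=0.00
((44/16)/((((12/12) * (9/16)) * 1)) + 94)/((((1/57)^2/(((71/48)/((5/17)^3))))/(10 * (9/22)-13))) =-549159374183/3300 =-166411931.57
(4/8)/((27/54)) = 1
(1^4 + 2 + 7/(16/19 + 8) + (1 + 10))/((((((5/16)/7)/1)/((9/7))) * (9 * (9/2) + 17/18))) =3834/373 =10.28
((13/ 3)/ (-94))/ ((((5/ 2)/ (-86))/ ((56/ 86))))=728/ 705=1.03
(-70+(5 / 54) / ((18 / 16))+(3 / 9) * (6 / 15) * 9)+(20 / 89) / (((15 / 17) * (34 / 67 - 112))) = -68.72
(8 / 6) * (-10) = -40 / 3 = -13.33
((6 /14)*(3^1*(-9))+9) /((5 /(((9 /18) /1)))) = -9 /35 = -0.26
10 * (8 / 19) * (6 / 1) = 480 / 19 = 25.26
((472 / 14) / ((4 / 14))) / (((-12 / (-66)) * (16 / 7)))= 4543 / 16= 283.94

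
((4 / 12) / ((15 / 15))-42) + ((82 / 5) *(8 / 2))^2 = 319627 / 75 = 4261.69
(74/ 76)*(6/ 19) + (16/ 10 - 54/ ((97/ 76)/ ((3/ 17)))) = -16545653/ 2976445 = -5.56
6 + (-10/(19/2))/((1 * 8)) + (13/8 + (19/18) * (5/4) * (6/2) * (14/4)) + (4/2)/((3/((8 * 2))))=29197/912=32.01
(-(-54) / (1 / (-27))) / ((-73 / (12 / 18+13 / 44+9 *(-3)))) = -835191 / 1606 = -520.04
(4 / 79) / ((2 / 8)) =16 / 79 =0.20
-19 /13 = -1.46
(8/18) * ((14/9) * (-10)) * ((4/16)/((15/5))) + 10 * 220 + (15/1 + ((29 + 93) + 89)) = 2425.42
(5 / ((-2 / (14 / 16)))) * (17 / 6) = -595 / 96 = -6.20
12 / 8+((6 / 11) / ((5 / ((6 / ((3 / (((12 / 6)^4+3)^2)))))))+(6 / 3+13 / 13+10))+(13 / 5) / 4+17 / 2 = 22531 / 220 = 102.41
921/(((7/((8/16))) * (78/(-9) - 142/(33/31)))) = -30393/65632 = -0.46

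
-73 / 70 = -1.04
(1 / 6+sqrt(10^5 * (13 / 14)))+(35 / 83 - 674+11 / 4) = -667979 / 996+100 * sqrt(455) / 7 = -365.94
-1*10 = -10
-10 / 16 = -5 / 8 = -0.62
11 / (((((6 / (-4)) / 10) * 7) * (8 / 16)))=-440 / 21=-20.95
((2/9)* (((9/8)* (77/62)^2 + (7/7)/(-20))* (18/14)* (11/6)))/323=2850287/1042954080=0.00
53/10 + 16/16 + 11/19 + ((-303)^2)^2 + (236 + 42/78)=20819365029311/2470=8428892724.42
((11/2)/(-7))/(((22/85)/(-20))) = 425/7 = 60.71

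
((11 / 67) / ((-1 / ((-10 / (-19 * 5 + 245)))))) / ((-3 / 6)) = -22 / 1005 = -0.02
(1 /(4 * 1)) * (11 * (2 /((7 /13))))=143 /14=10.21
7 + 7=14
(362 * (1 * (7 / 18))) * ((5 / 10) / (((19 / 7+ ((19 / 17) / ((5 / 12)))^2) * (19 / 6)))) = 64078525 / 28566291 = 2.24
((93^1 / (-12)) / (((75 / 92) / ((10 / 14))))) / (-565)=713 / 59325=0.01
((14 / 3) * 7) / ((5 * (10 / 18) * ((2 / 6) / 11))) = 388.08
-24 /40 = -3 /5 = -0.60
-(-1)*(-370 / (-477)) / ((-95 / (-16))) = 0.13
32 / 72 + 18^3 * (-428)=-22464860 / 9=-2496095.56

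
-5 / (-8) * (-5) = -25 / 8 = -3.12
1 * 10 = 10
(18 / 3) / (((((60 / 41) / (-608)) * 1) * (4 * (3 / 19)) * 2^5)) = -14801 / 120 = -123.34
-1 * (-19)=19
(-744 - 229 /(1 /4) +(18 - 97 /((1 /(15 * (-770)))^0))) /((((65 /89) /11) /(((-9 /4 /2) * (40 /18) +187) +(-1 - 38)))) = -495421971 /130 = -3810938.24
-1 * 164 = -164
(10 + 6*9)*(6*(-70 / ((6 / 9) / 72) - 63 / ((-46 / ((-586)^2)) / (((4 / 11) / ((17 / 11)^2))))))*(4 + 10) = 2288539201536 / 6647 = 344296555.07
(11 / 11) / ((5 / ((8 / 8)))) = 1 / 5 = 0.20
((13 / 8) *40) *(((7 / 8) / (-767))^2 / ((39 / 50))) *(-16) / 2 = -0.00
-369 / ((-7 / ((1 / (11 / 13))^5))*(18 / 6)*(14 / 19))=867711741 / 15782998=54.98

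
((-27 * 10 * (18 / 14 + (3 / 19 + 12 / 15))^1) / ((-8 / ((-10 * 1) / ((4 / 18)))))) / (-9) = 50355 / 133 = 378.61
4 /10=2 /5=0.40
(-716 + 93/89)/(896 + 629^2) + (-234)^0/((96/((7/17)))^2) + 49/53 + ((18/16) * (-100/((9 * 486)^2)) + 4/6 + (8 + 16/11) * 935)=866984906763107972566463/98057585248526343168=8841.59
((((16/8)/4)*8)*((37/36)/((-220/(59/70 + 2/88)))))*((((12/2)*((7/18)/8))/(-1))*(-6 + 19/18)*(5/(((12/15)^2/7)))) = -1.28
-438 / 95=-4.61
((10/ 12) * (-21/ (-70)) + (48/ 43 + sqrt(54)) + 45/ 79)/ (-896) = -3 * sqrt(6)/ 896-26305/ 12174848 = -0.01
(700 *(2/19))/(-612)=-350/2907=-0.12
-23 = -23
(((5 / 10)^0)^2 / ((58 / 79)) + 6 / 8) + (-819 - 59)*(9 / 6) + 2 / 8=-76249 / 58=-1314.64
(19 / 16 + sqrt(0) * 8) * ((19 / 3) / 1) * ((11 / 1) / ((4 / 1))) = 3971 / 192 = 20.68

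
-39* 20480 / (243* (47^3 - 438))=-53248 / 1674837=-0.03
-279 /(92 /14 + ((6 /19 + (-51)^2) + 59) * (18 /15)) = -185535 /2127302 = -0.09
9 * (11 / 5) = 99 / 5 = 19.80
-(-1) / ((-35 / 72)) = -72 / 35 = -2.06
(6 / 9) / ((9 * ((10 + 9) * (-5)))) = -2 / 2565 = -0.00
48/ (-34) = -24/ 17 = -1.41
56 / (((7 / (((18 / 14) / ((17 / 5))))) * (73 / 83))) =29880 / 8687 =3.44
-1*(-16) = 16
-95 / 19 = -5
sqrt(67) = 8.19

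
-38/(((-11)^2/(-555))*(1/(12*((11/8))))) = 31635/11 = 2875.91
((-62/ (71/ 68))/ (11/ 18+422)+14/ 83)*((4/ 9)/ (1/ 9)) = 5050616/ 44828051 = 0.11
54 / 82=27 / 41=0.66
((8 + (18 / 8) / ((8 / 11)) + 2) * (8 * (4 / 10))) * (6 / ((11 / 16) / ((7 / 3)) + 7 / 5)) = 140784 / 949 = 148.35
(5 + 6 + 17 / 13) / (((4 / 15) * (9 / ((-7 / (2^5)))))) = -175 / 156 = -1.12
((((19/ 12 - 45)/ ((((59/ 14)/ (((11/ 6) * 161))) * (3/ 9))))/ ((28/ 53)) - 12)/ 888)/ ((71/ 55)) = -72743605/ 4825728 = -15.07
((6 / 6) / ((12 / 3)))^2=1 / 16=0.06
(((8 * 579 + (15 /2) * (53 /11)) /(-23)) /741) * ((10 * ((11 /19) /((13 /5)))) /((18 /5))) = -1426375 /8419242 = -0.17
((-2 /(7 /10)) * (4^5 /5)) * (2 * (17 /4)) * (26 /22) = -452608 /77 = -5878.03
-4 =-4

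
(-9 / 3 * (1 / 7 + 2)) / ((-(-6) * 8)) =-15 / 112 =-0.13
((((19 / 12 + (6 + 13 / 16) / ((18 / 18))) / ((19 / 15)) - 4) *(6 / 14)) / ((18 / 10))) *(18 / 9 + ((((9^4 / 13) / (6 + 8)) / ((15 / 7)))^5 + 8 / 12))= 119925850932787897679 / 142220070720000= 843241.40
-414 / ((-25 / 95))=1573.20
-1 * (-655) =655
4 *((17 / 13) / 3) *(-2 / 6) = -68 / 117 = -0.58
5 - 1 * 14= -9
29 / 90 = 0.32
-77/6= -12.83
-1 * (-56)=56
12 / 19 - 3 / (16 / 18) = -417 / 152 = -2.74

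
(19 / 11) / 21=19 / 231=0.08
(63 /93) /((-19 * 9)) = -7 /1767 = -0.00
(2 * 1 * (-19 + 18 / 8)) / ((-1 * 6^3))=67 / 432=0.16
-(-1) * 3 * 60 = 180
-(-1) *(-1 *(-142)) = 142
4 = 4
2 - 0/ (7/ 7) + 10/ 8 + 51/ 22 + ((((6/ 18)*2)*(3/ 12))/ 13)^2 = 93164/ 16731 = 5.57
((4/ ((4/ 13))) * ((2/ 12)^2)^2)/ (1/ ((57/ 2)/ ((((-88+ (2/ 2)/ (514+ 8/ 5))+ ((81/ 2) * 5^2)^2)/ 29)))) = 37381/ 4621920696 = 0.00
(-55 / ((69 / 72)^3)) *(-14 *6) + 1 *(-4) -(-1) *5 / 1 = 63879047 / 12167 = 5250.19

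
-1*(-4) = 4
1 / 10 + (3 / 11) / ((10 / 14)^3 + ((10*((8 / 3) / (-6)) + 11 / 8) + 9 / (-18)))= 129781 / 8706610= 0.01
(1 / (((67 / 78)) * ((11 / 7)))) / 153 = 182 / 37587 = 0.00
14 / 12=7 / 6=1.17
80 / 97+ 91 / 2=8987 / 194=46.32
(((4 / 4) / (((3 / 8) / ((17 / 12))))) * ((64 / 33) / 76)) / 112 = 34 / 39501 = 0.00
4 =4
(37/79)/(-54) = -37/4266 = -0.01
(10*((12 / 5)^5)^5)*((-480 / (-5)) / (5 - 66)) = -183160735956612504883449298944 / 3635883331298828125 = -50375856227.26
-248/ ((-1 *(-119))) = -2.08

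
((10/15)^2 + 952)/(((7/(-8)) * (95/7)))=-68576/855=-80.21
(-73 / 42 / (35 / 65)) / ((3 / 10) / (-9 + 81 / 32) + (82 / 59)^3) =-22414037165 / 18319717808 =-1.22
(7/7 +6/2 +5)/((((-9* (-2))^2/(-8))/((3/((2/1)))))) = -1/3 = -0.33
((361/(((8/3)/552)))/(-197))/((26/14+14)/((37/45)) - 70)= 7.48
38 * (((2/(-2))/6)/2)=-19/6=-3.17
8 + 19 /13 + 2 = 149 /13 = 11.46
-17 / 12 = -1.42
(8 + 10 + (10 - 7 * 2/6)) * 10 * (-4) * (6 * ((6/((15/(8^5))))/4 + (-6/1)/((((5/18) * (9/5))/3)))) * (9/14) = -12833568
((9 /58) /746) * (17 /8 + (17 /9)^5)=12362689 /2271050784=0.01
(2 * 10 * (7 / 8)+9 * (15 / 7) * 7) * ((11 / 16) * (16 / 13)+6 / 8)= 25315 / 104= 243.41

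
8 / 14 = 0.57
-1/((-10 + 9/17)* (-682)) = -17/109802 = -0.00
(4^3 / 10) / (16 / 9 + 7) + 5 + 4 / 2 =3053 / 395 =7.73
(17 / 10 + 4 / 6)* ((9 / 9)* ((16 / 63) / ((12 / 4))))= 568 / 2835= 0.20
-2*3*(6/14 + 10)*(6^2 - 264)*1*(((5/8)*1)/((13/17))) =1061055/91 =11659.95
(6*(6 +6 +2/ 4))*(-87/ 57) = -2175/ 19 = -114.47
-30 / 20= -3 / 2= -1.50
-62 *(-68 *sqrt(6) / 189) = 4216 *sqrt(6) / 189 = 54.64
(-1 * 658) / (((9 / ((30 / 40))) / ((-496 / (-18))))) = -40796 / 27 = -1510.96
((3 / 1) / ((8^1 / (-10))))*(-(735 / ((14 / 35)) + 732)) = 9635.62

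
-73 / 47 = -1.55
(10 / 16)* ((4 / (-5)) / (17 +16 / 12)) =-3 / 110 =-0.03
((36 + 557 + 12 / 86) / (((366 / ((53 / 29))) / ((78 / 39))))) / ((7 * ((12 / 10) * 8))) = 6758825 / 76675536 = 0.09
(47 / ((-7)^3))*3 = -141 / 343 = -0.41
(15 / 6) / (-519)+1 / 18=79 / 1557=0.05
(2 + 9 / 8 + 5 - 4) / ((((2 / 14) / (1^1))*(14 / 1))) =33 / 16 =2.06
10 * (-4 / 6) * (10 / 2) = -100 / 3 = -33.33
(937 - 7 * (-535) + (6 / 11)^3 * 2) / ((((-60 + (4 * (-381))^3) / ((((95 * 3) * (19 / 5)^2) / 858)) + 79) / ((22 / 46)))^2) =293198116375294 / 149083697675730384468975368339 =0.00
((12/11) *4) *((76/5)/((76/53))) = 2544/55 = 46.25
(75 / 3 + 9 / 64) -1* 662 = -40759 / 64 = -636.86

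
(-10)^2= 100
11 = 11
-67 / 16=-4.19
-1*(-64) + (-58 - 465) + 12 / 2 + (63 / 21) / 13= -5886 / 13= -452.77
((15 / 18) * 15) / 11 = 25 / 22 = 1.14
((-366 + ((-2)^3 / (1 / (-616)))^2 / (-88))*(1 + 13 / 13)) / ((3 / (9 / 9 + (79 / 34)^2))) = -1022021299 / 867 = -1178801.96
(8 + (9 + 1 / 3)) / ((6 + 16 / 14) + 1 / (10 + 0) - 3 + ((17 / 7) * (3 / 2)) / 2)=7280 / 2547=2.86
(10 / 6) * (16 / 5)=16 / 3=5.33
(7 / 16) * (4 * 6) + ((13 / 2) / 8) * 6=123 / 8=15.38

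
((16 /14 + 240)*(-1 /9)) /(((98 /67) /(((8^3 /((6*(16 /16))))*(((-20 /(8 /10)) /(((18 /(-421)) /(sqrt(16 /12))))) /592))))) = -9522683200*sqrt(3) /9251739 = -1782.78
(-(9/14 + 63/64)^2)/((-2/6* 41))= 1594323/8228864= 0.19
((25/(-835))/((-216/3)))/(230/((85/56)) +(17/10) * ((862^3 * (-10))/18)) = -85/123650533334432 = -0.00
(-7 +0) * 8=-56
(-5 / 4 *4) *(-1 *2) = 10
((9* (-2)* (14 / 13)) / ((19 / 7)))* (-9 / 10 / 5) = 7938 / 6175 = 1.29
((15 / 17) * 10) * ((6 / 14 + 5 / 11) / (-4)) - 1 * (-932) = 71614 / 77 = 930.05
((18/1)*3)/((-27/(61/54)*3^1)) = -61/81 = -0.75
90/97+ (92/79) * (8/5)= 106942/38315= 2.79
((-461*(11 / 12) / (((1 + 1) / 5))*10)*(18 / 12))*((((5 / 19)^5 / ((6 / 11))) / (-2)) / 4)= 4357890625 / 950822016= 4.58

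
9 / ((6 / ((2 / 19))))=0.16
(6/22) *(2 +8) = 30/11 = 2.73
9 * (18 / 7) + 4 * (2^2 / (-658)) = 7606 / 329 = 23.12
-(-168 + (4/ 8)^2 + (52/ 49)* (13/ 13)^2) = 32671/ 196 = 166.69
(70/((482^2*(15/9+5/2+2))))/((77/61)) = 0.00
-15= -15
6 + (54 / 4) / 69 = 285 / 46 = 6.20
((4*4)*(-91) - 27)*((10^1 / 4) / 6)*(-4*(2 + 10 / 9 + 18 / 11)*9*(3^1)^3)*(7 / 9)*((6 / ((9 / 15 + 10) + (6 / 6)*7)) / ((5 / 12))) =1814530.17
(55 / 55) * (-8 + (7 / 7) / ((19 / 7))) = -145 / 19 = -7.63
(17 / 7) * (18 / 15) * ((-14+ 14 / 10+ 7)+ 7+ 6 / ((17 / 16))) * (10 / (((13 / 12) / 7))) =86256 / 65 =1327.02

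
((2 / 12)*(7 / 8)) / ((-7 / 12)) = -0.25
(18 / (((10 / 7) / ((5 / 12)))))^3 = 9261 / 64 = 144.70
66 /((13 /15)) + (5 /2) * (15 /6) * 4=1315 /13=101.15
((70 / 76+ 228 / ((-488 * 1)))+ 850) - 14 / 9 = 8854858 / 10431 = 848.90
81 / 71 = 1.14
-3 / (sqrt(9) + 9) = -1 / 4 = -0.25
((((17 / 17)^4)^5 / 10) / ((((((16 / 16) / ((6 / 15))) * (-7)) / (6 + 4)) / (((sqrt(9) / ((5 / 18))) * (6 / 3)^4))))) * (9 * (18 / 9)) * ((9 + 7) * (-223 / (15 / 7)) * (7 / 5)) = 258951168 / 625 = 414321.87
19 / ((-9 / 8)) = -152 / 9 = -16.89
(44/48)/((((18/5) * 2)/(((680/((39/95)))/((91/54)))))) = 444125/3549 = 125.14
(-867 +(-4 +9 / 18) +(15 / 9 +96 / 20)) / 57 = -25921 / 1710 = -15.16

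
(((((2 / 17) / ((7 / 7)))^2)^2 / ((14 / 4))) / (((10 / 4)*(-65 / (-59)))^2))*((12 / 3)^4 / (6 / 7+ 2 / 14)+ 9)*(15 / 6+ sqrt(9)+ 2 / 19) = 2515008576 / 234662689625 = 0.01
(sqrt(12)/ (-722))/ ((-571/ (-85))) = -85*sqrt(3)/ 206131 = -0.00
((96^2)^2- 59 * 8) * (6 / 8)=63700638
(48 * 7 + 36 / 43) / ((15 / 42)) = 202776 / 215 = 943.14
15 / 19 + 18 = 18.79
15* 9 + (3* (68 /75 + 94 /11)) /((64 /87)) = 1527213 /8800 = 173.55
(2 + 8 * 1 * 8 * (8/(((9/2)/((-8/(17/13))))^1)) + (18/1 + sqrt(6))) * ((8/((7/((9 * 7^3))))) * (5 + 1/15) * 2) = -6163130624/255 + 178752 * sqrt(6)/5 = -24081569.46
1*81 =81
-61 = -61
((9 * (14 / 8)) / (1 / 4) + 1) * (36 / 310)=1152 / 155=7.43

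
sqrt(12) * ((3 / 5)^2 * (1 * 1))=18 * sqrt(3) / 25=1.25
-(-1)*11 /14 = 11 /14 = 0.79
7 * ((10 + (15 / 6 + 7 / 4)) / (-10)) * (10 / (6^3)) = -133 / 288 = -0.46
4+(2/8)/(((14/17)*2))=465/112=4.15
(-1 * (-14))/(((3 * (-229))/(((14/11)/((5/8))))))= -1568/37785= -0.04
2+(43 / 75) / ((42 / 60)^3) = 3778 / 1029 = 3.67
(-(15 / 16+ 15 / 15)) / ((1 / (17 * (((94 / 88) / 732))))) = -24769 / 515328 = -0.05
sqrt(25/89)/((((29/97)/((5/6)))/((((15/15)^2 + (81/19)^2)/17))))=8392925 * sqrt(89)/47518791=1.67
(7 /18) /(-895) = -7 /16110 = -0.00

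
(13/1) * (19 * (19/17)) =4693/17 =276.06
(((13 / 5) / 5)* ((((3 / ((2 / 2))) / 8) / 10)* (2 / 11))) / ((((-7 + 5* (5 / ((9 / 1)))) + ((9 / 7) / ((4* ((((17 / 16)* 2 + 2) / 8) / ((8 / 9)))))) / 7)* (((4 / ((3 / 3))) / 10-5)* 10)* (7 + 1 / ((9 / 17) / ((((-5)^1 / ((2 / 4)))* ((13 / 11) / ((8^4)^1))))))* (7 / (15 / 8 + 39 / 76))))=54336744 / 59881941044875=0.00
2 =2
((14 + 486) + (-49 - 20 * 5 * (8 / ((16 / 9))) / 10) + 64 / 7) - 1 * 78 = 2360 / 7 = 337.14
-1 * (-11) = 11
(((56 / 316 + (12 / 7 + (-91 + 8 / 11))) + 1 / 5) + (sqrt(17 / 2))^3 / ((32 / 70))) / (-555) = 2682032 / 16880325- 119* sqrt(34) / 7104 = 0.06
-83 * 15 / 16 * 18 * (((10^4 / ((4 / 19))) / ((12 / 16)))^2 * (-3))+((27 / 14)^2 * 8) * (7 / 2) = 117979312500729 / 7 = 16854187500104.14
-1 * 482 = -482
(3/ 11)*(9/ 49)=27/ 539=0.05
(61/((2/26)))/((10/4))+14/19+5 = 322.94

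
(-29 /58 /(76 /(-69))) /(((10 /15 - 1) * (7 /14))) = -207 /76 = -2.72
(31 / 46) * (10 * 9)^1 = 1395 / 23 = 60.65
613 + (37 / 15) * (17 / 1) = 9824 / 15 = 654.93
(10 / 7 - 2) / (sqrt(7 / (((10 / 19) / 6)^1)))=-4 * sqrt(1995) / 2793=-0.06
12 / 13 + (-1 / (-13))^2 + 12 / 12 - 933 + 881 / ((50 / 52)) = -62661 / 4225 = -14.83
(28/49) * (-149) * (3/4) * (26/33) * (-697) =2700178/77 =35067.25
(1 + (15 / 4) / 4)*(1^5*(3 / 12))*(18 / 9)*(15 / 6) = 155 / 64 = 2.42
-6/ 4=-3/ 2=-1.50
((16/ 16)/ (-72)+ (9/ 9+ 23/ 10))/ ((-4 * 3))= -0.27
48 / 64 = 3 / 4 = 0.75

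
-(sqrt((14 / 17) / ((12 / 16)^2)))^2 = -224 / 153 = -1.46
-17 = -17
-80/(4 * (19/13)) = -260/19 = -13.68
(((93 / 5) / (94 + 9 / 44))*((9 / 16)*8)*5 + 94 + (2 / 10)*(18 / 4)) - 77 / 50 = 2026956 / 20725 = 97.80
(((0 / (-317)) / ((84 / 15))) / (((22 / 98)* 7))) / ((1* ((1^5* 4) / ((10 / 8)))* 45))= 0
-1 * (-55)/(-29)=-55/29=-1.90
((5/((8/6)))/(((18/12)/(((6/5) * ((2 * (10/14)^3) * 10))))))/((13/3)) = 22500/4459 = 5.05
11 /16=0.69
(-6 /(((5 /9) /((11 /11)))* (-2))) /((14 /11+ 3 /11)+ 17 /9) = 2673 /1700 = 1.57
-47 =-47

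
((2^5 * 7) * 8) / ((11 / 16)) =28672 / 11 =2606.55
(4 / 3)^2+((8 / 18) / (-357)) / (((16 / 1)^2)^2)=93585407 / 52641792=1.78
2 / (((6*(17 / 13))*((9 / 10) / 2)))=260 / 459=0.57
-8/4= -2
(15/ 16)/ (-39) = -5/ 208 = -0.02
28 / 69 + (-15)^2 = 15553 / 69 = 225.41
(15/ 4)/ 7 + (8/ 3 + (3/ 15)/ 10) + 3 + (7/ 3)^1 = 5989/ 700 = 8.56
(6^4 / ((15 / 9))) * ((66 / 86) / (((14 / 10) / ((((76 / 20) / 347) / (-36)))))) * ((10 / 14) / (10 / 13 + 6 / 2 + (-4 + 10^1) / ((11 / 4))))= -9683388 / 622190779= -0.02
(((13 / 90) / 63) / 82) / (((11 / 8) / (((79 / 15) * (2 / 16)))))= 0.00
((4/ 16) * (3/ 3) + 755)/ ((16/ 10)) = 15105/ 32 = 472.03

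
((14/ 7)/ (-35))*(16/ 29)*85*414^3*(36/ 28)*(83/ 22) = -14417518893696/ 15631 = -922367020.26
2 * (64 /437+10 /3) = 6.96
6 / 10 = 3 / 5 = 0.60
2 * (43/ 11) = 86/ 11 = 7.82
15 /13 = 1.15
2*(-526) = -1052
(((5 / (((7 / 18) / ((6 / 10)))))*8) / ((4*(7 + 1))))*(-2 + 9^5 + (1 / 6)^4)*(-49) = -535674391 / 96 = -5579941.57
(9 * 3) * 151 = 4077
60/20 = 3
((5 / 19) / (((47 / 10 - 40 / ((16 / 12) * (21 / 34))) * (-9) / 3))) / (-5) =-70 / 175047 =-0.00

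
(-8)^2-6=58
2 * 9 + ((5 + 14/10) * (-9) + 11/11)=-193/5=-38.60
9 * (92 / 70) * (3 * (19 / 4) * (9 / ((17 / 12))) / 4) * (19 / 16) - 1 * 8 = 5900567 / 19040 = 309.90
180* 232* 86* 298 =1070225280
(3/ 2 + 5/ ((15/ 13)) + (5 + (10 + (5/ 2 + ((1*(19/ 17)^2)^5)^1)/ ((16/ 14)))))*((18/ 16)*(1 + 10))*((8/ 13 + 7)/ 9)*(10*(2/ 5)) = 902119629545034681/ 838653462586784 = 1075.68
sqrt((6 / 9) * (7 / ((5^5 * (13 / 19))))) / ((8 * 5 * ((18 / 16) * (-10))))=-0.00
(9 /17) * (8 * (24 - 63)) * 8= -22464 /17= -1321.41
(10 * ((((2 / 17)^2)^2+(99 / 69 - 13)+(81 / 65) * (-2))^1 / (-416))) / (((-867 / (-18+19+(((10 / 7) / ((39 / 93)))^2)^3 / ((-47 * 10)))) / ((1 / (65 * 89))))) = 648404332666219697401 / 4138944469591835326211371310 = 0.00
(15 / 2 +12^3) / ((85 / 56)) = 97188 / 85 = 1143.39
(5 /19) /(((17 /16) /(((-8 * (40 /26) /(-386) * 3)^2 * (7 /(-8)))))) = -4032000 /2033311163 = -0.00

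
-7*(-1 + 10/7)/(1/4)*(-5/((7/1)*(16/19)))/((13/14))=285/26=10.96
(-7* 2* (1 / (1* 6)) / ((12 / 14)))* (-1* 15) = 245 / 6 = 40.83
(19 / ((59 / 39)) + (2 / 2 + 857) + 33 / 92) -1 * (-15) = 4808763 / 5428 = 885.92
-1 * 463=-463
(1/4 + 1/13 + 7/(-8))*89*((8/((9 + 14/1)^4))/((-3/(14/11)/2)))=0.00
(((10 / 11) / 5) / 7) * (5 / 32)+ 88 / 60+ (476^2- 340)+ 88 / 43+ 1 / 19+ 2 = 3415831420523 / 15098160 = 226241.57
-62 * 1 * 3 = -186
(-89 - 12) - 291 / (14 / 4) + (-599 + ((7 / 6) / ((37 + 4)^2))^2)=-783.14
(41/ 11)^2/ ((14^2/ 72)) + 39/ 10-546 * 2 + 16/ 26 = -1082.38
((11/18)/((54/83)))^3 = 761048497/918330048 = 0.83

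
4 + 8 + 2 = 14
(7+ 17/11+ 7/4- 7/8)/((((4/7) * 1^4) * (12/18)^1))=17409/704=24.73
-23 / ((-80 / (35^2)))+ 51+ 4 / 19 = 122633 / 304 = 403.40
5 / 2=2.50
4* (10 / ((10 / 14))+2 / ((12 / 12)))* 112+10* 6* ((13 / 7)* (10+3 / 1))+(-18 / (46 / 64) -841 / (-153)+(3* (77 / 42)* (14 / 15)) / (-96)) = 11294356897 / 1313760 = 8596.97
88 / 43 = 2.05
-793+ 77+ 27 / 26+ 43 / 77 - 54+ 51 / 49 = -10753815 / 14014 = -767.36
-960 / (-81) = 320 / 27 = 11.85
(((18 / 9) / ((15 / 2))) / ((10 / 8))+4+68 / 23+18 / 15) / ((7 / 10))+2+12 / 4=16.96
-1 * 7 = -7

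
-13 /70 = -0.19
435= 435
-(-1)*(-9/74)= -9/74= -0.12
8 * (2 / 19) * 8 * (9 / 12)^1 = 96 / 19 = 5.05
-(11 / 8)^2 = -121 / 64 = -1.89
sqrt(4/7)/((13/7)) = 2 * sqrt(7)/13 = 0.41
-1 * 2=-2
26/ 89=0.29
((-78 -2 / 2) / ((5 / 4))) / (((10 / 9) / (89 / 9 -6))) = -221.20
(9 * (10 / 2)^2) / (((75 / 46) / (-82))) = -11316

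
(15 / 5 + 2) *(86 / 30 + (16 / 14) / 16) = 617 / 42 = 14.69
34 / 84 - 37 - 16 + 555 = 502.40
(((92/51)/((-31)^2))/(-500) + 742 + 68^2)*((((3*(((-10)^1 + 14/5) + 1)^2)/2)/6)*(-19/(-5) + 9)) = 525986051632/796875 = 660060.93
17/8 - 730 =-5823/8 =-727.88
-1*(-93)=93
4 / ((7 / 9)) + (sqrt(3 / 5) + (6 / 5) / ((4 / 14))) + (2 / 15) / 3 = sqrt(15) / 5 + 2957 / 315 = 10.16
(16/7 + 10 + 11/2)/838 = 249/11732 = 0.02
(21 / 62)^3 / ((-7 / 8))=-1323 / 29791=-0.04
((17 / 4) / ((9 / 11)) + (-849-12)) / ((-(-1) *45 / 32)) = -246472 / 405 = -608.57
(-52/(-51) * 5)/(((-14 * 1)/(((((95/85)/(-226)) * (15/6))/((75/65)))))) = 16055/4114782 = 0.00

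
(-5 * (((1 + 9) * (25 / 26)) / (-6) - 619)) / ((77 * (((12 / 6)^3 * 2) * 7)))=242035 / 672672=0.36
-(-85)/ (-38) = -85/ 38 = -2.24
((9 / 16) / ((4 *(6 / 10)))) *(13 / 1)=195 / 64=3.05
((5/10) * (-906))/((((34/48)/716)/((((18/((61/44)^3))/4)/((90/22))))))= -189031.75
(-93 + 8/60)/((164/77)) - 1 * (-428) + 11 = 972679/2460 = 395.40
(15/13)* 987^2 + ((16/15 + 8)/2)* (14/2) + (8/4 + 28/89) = 1124075.20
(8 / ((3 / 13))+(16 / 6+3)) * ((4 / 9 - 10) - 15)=-26741 / 27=-990.41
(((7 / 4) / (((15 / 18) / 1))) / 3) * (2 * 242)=1694 / 5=338.80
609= 609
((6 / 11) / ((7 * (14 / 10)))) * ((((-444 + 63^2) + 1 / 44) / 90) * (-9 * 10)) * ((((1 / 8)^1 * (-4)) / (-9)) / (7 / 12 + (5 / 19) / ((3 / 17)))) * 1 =-342665 / 65219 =-5.25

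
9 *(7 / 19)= 63 / 19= 3.32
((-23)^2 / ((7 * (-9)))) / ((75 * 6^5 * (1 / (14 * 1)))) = -529 / 2624400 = -0.00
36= 36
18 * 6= 108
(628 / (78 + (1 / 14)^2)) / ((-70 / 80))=-140672 / 15289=-9.20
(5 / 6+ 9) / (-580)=-59 / 3480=-0.02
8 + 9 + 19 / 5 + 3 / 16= 20.99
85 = 85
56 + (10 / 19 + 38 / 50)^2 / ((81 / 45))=23116321 / 406125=56.92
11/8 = 1.38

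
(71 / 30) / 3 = 71 / 90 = 0.79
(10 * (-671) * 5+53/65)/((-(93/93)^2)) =2180697/65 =33549.18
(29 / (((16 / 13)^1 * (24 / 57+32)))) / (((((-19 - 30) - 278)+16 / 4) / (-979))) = 33553 / 15232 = 2.20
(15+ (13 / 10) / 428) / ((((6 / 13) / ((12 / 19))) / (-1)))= -834769 / 40660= -20.53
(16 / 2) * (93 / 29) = 25.66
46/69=2/3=0.67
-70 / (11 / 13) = -910 / 11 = -82.73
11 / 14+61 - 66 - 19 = -325 / 14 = -23.21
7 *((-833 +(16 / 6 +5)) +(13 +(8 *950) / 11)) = -28049 / 33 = -849.97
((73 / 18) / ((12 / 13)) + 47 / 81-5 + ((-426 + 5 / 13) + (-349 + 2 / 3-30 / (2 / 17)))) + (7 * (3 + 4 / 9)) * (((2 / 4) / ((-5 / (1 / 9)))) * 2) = -14454331 / 14040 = -1029.51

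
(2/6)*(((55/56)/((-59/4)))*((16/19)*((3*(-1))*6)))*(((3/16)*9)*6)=26730/7847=3.41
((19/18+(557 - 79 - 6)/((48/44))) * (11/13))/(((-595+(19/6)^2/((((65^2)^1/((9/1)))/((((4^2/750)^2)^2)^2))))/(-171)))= 207378614334762096405029296875/1966182455420494076561556262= 105.47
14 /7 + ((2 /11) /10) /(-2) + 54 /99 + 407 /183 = 4.76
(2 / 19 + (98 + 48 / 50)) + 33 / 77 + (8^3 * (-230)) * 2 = -782773183 / 3325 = -235420.51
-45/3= -15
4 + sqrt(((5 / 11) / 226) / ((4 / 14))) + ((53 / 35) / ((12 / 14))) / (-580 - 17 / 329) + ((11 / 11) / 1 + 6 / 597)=sqrt(43505) / 2486 + 5704464707 / 1139296890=5.09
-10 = -10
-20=-20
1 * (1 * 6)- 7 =-1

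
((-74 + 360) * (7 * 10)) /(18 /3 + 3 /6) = 3080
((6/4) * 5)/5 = 3/2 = 1.50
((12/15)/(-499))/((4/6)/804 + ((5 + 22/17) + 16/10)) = -82008/403846189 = -0.00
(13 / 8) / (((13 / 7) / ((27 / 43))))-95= -32491 / 344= -94.45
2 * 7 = 14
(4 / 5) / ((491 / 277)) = 1108 / 2455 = 0.45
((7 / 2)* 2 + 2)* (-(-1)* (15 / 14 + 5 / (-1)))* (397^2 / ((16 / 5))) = -390082275 / 224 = -1741438.73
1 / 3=0.33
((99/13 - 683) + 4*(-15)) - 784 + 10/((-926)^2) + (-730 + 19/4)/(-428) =-7240894073719/4770996464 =-1517.69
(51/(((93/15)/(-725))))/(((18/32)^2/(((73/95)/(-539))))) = 230329600/8571717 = 26.87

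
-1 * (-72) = 72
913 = 913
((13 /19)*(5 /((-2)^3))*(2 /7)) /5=-13 /532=-0.02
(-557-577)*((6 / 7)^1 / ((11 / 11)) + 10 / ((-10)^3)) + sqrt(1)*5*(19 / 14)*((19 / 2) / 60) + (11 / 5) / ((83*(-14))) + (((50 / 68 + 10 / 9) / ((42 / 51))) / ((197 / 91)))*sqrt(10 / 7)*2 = -669024397 / 697200 + 7345*sqrt(70) / 24822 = -957.11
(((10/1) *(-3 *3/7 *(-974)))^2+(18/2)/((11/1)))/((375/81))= 2282229865107/67375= 33873541.60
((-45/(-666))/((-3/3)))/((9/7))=-35/666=-0.05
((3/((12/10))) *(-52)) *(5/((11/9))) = -5850/11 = -531.82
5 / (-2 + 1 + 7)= 5 / 6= 0.83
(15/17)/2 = 15/34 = 0.44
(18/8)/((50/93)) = 837/200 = 4.18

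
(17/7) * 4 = 9.71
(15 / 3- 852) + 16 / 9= -7607 / 9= -845.22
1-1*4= -3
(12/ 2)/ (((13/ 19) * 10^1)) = 57/ 65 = 0.88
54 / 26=27 / 13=2.08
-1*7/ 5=-7/ 5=-1.40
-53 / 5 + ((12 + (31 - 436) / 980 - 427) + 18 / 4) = -421.51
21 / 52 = 0.40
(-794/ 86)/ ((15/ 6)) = -794/ 215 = -3.69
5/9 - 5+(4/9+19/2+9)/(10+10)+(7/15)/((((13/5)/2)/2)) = -13007/4680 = -2.78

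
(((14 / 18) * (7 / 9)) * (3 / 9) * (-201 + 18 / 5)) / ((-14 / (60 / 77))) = 2.22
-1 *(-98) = 98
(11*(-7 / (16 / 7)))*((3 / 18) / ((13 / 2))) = -539 / 624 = -0.86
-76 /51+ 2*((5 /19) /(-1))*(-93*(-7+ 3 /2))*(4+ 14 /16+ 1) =-12272207 /7752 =-1583.10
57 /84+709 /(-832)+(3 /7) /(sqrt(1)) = 1485 /5824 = 0.25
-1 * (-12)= 12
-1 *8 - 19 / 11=-107 / 11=-9.73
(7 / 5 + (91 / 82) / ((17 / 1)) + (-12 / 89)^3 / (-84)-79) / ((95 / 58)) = -77338349004099 / 1633783281725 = -47.34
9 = 9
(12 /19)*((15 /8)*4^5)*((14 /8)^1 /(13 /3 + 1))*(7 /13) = 52920 /247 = 214.25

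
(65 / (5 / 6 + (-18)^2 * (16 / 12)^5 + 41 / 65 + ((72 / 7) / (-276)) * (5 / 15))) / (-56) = -291525 / 343281724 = -0.00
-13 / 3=-4.33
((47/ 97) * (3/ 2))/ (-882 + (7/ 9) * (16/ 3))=-3807/ 4598188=-0.00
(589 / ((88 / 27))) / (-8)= -22.59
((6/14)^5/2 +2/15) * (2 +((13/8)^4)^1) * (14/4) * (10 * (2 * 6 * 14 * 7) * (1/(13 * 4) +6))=815300950497/2609152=312477.37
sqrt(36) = 6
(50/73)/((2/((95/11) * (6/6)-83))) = -20450/803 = -25.47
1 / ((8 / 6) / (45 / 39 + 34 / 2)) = 177 / 13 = 13.62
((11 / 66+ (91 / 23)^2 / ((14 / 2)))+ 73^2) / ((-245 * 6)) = -16921873 / 4665780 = -3.63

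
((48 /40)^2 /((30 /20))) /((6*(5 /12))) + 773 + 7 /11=1064278 /1375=774.02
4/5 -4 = -16/5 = -3.20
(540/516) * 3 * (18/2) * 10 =12150/43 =282.56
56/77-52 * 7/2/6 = -977/33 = -29.61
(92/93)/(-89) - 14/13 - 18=-2053892/107601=-19.09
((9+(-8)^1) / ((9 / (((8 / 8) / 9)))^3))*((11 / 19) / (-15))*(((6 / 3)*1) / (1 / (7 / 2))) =-77 / 151460685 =-0.00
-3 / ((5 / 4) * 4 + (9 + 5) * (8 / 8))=-3 / 19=-0.16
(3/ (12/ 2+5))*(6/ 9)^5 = 32/ 891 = 0.04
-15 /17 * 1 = -15 /17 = -0.88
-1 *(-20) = 20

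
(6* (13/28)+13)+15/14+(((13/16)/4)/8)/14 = 120845/7168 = 16.86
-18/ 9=-2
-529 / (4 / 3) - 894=-5163 / 4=-1290.75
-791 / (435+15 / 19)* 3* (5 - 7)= 10.89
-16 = -16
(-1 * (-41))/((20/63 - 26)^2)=162729/2617924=0.06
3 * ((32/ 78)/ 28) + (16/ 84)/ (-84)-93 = -532930/ 5733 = -92.96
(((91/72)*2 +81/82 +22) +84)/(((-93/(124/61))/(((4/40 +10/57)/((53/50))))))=-126891325/203999067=-0.62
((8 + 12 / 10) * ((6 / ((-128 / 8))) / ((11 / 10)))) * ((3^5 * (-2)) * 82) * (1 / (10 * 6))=229149 / 110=2083.17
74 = 74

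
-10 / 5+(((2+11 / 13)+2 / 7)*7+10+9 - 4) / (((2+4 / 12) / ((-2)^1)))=-3062 / 91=-33.65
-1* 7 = -7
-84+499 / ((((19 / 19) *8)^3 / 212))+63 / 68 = 268831 / 2176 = 123.54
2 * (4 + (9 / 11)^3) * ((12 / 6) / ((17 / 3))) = 72636 / 22627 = 3.21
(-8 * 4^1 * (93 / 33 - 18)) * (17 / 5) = 90848 / 55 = 1651.78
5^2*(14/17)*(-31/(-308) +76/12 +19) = 587525/1122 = 523.64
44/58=22/29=0.76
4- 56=-52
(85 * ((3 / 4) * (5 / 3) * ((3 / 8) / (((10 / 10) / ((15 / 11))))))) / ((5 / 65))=706.32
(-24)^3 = -13824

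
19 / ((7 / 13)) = 247 / 7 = 35.29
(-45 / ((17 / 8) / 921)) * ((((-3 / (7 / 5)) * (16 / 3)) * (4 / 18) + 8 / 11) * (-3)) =-138813120 / 1309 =-106045.16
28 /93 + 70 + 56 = 11746 /93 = 126.30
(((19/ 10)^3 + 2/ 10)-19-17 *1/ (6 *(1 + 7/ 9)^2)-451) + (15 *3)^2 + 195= 112394401/ 64000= 1756.16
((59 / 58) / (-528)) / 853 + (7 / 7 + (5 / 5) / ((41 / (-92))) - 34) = -37746685459 / 1071013152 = -35.24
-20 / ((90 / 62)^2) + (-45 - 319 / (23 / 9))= -1670342 / 9315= -179.32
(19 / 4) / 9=19 / 36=0.53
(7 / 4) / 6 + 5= 127 / 24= 5.29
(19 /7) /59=19 /413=0.05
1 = 1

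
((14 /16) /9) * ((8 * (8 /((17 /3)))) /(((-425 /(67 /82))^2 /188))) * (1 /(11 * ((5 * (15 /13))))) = 153595624 /12775258546875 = 0.00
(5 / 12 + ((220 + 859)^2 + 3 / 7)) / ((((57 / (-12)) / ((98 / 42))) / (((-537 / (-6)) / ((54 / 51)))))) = -297594186545 / 6156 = -48342135.57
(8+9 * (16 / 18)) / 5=16 / 5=3.20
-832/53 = -15.70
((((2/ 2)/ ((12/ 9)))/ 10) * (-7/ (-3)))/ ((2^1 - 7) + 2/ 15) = -21/ 584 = -0.04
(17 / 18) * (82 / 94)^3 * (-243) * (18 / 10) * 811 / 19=-230901959961 / 19726370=-11705.24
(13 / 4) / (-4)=-13 / 16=-0.81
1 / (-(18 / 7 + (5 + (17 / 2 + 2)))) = -14 / 253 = -0.06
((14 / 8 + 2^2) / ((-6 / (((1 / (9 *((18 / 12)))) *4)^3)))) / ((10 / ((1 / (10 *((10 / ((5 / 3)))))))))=-184 / 4428675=-0.00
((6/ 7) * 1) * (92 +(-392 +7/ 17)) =-30558/ 119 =-256.79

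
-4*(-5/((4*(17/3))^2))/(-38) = -45/43928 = -0.00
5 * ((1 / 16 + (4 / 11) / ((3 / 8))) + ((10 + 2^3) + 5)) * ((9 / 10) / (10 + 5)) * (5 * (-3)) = -108.14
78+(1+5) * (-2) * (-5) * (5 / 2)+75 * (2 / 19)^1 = 235.89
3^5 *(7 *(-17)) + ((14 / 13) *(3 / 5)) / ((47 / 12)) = -88340931 / 3055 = -28916.84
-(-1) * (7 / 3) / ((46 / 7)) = 49 / 138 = 0.36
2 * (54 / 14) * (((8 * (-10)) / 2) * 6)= -12960 / 7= -1851.43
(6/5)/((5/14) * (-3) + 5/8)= -336/125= -2.69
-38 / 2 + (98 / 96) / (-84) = -10951 / 576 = -19.01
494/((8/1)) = 247/4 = 61.75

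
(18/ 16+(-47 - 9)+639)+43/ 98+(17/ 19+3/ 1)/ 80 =2721371/ 4655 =584.61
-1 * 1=-1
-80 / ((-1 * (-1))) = -80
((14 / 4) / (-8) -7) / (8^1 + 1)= -119 / 144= -0.83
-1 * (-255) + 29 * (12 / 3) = 371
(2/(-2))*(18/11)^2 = -324/121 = -2.68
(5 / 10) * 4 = 2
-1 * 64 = -64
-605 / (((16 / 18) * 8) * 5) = -17.02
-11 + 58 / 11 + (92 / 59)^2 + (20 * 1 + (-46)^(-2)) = 16.70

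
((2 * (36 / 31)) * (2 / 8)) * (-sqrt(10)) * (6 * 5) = -55.08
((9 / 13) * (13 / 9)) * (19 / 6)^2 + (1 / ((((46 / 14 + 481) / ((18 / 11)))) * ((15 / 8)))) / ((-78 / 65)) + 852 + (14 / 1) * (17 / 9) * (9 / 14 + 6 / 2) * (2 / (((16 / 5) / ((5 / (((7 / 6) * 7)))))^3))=1454493027061199 / 1684658384640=863.38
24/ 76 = 6/ 19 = 0.32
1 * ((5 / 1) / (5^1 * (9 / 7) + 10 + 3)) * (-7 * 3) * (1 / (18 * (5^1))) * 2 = -49 / 408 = -0.12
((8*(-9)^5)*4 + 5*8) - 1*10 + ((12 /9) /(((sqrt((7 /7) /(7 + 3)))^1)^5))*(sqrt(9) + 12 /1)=-1889538 + 2000*sqrt(10)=-1883213.44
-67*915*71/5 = -870531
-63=-63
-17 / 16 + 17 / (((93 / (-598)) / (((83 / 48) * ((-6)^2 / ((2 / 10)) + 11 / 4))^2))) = -18711607139419 / 1714176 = -10915802.78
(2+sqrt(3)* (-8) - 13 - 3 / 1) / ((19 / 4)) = -56 / 19 - 32* sqrt(3) / 19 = -5.86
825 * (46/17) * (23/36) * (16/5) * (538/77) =11384080/357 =31888.18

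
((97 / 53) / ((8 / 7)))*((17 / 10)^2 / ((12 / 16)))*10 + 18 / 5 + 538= 1918519 / 3180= 603.31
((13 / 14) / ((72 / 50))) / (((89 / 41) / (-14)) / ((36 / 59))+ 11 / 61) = -812825 / 93007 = -8.74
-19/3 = -6.33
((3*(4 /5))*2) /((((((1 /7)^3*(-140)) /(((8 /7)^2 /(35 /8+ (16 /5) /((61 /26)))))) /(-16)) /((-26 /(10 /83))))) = -3235135488 /350075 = -9241.26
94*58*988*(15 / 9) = 26932880 / 3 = 8977626.67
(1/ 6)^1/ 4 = 1/ 24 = 0.04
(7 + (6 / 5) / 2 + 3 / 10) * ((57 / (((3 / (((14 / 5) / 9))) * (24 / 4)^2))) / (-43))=-10507 / 348300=-0.03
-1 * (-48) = 48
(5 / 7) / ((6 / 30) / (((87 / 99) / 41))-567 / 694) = 503150 / 5997369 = 0.08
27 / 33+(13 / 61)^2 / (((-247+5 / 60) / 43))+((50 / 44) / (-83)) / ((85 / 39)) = 275164229001 / 342248076566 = 0.80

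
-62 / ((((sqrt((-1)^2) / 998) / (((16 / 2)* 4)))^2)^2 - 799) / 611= 64493176505753403392 / 507820312018826584653213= 0.00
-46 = -46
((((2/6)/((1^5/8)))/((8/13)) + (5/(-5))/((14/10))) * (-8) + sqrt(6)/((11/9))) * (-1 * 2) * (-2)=-2432/21 + 36 * sqrt(6)/11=-107.79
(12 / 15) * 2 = 8 / 5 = 1.60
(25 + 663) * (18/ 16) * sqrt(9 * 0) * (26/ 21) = 0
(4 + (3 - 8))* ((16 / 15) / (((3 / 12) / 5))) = -64 / 3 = -21.33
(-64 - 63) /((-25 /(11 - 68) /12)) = -86868 /25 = -3474.72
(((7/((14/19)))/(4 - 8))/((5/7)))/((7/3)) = -57/40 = -1.42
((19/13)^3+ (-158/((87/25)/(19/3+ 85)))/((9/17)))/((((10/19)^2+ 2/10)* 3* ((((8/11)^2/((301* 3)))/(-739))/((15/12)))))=1402164525491693838325/162501790464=8628609700.16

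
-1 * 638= -638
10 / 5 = 2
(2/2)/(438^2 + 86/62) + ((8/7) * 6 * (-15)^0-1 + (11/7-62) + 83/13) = -3725499982/77313691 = -48.19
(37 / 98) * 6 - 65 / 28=-11 / 196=-0.06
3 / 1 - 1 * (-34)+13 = 50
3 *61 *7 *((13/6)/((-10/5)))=-5551/4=-1387.75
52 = 52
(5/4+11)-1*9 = 13/4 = 3.25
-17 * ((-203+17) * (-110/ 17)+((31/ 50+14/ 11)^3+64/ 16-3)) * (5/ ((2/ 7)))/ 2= -23982271443599/ 133100000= -180182.35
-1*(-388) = 388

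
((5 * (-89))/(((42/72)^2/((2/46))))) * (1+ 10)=-704880/1127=-625.45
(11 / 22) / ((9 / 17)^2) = 289 / 162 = 1.78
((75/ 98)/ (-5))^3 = -3375/ 941192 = -0.00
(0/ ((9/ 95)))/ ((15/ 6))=0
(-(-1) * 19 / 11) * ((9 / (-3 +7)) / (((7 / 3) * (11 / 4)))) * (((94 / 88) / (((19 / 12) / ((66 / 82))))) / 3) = 3807 / 34727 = 0.11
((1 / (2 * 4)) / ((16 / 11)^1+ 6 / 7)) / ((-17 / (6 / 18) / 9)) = -231 / 24208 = -0.01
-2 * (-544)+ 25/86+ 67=99355/86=1155.29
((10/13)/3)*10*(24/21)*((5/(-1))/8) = -500/273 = -1.83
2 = 2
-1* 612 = -612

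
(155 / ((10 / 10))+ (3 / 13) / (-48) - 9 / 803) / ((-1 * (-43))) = 25886045 / 7182032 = 3.60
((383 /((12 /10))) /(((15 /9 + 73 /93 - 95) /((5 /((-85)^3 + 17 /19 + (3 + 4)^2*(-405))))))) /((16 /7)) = 2077775 /174610306848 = 0.00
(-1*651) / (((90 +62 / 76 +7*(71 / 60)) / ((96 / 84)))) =-848160 / 112973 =-7.51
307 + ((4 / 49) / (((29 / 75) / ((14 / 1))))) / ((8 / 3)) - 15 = 59501 / 203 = 293.11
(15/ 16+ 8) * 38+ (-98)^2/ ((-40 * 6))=35953/ 120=299.61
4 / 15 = 0.27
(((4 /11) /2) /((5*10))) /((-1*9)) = -1 /2475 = -0.00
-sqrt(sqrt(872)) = -109^(1/4) * 2^(3/4) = -5.43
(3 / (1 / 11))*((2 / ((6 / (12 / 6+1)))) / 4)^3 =33 / 64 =0.52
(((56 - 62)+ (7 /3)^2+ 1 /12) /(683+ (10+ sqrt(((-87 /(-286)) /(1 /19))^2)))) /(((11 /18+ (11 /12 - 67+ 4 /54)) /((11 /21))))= 0.00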